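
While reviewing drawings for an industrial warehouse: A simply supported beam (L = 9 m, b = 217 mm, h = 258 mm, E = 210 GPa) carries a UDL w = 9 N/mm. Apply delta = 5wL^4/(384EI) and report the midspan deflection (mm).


I = 217 * 258^3 / 12 = 310554342.0 mm^4
L = 9000.0 mm, w = 9 N/mm, E = 210000.0 MPa
delta = 5 * w * L^4 / (384 * E * I)
= 5 * 9 * 9000.0^4 / (384 * 210000.0 * 310554342.0)
= 11.7895 mm

11.7895 mm


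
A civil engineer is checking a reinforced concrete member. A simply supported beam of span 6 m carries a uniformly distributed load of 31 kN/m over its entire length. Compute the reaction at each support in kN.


Total load = w * L = 31 * 6 = 186 kN
By symmetry, each reaction R = total / 2 = 186 / 2 = 93.0 kN

93.0 kN


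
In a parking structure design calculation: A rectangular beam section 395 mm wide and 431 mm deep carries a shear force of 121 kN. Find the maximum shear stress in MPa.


A = b * h = 395 * 431 = 170245 mm^2
V = 121 kN = 121000.0 N
tau_max = 1.5 * V / A = 1.5 * 121000.0 / 170245
= 1.0661 MPa

1.0661 MPa


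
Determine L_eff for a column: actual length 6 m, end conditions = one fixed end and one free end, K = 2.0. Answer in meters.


L_eff = K * L
= 2.0 * 6
= 12.0 m

12.0 m


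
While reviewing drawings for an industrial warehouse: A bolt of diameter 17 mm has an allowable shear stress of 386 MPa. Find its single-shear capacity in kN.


A = pi * d^2 / 4 = pi * 17^2 / 4 = 226.9801 mm^2
V = f_v * A / 1000 = 386 * 226.9801 / 1000
= 87.6143 kN

87.6143 kN


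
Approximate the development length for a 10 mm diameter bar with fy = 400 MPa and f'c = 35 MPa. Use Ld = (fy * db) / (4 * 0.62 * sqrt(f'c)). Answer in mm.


Ld = (fy * db) / (4 * 0.62 * sqrt(f'c))
= (400 * 10) / (4 * 0.62 * sqrt(35))
= 4000 / 14.6719
= 272.63 mm

272.63 mm


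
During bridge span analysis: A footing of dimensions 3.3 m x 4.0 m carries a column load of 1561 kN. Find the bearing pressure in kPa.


A = 3.3 * 4.0 = 13.2 m^2
q = P / A = 1561 / 13.2
= 118.2576 kPa

118.2576 kPa


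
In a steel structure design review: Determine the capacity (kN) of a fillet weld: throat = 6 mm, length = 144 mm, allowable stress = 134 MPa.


Strength = throat * length * allowable stress
= 6 * 144 * 134 N
= 115776 N
= 115.78 kN

115.78 kN


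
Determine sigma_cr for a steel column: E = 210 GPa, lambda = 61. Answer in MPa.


sigma_cr = pi^2 * E / lambda^2
= 9.8696 * 210000.0 / 61^2
= 9.8696 * 210000.0 / 3721
= 557.0054 MPa

557.0054 MPa


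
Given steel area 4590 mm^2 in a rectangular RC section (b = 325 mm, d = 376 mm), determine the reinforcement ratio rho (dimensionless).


rho = As / (b * d)
= 4590 / (325 * 376)
= 4590 / 122200
= 0.037561 (dimensionless)

0.037561 (dimensionless)


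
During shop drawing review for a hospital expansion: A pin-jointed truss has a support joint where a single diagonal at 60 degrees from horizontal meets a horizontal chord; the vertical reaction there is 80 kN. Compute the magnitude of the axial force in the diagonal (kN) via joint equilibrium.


At the joint, only the diagonal has a vertical component, so vertical equilibrium gives:
F * sin(60) = 80
F = 80 / sin(60)
= 80 / 0.866025
= 92.38 kN

92.38 kN


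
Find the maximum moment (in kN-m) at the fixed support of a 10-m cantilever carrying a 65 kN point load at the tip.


For a cantilever with a point load at the free end:
M_max = P * L = 65 * 10 = 650 kN-m

650 kN-m


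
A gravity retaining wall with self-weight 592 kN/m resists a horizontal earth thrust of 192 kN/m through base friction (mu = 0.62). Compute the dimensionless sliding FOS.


Resisting force = mu * W = 0.62 * 592 = 367.04 kN/m
FOS = Resisting / Driving = 367.04 / 192
= 1.9117 (dimensionless)

1.9117 (dimensionless)


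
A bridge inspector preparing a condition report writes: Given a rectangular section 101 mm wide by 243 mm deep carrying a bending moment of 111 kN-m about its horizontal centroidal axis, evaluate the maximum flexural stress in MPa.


I = b * h^3 / 12 = 101 * 243^3 / 12 = 120769967.25 mm^4
y = h / 2 = 243 / 2 = 121.5 mm
M = 111 kN-m = 111000000.0 N-mm
sigma = M * y / I = 111000000.0 * 121.5 / 120769967.25
= 111.67 MPa

111.67 MPa


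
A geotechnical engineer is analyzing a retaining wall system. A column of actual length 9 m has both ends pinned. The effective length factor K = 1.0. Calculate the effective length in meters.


L_eff = K * L
= 1.0 * 9
= 9.0 m

9.0 m


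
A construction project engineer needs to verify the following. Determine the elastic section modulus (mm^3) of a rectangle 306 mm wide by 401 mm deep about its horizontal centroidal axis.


S = b * h^2 / 6
= 306 * 401^2 / 6
= 306 * 160801 / 6
= 8200851.0 mm^3

8200851.0 mm^3


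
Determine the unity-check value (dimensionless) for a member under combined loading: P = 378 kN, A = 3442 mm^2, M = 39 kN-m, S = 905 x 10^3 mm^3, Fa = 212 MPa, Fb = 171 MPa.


f_a = P / A = 378000.0 / 3442 = 109.8199 MPa
f_b = M / S = 39000000.0 / 905000.0 = 43.0939 MPa
Ratio = f_a / Fa + f_b / Fb
= 109.8199 / 212 + 43.0939 / 171
= 0.77 (dimensionless)

0.77 (dimensionless)


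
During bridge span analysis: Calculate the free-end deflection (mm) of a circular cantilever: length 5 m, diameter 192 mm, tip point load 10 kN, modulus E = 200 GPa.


I = pi * d^4 / 64 = pi * 192^4 / 64 = 66707522.83 mm^4
L = 5000.0 mm, P = 10000.0 N, E = 200000.0 MPa
delta = P * L^3 / (3 * E * I)
= 10000.0 * 5000.0^3 / (3 * 200000.0 * 66707522.83)
= 31.2309 mm

31.2309 mm


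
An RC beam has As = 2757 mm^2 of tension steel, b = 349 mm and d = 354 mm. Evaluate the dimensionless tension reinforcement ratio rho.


rho = As / (b * d)
= 2757 / (349 * 354)
= 2757 / 123546
= 0.022316 (dimensionless)

0.022316 (dimensionless)


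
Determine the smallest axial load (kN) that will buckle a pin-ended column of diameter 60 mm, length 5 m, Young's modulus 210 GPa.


I = pi * d^4 / 64 = 636172.51 mm^4
L = 5000.0 mm
P_cr = pi^2 * E * I / L^2
= 9.8696 * 210000.0 * 636172.51 / 5000.0^2
= 52741.68 N = 52.7417 kN

52.7417 kN


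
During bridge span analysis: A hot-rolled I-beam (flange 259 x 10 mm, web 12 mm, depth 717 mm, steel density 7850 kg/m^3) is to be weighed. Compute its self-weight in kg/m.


A_flanges = 2 * 259 * 10 = 5180 mm^2
A_web = (717 - 2 * 10) * 12 = 8364 mm^2
A_total = 5180 + 8364 = 13544 mm^2 = 0.013544 m^2
Weight = rho * A = 7850 * 0.013544 = 106.3204 kg/m

106.3204 kg/m


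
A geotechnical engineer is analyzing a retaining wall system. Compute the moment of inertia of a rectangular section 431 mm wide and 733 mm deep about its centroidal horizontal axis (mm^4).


I = b * h^3 / 12
= 431 * 733^3 / 12
= 431 * 393832837 / 12
= 14145162728.92 mm^4

14145162728.92 mm^4


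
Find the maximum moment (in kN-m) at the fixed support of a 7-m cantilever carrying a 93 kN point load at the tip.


For a cantilever with a point load at the free end:
M_max = P * L = 93 * 7 = 651 kN-m

651 kN-m


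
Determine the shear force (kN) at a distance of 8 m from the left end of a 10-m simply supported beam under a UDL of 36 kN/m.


R_A = w * L / 2 = 36 * 10 / 2 = 180.0 kN
V(x) = R_A - w * x = 180.0 - 36 * 8
= -108.0 kN

-108.0 kN


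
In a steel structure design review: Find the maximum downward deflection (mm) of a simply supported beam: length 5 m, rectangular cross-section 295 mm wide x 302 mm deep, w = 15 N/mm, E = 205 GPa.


I = 295 * 302^3 / 12 = 677113696.67 mm^4
L = 5000.0 mm, w = 15 N/mm, E = 205000.0 MPa
delta = 5 * w * L^4 / (384 * E * I)
= 5 * 15 * 5000.0^4 / (384 * 205000.0 * 677113696.67)
= 0.8794 mm

0.8794 mm


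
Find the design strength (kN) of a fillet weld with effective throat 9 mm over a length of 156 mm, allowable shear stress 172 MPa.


Strength = throat * length * allowable stress
= 9 * 156 * 172 N
= 241488 N
= 241.49 kN

241.49 kN


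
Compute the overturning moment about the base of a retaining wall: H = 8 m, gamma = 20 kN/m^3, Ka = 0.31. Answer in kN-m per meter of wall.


Pa = 0.5 * Ka * gamma * H^2
= 0.5 * 0.31 * 20 * 8^2
= 198.4 kN/m
Arm = H / 3 = 8 / 3 = 2.6667 m
Mo = Pa * arm = Pa * H / 3 = 198.4 * 8 / 3 = 529.0667 kN-m/m

529.0667 kN-m/m


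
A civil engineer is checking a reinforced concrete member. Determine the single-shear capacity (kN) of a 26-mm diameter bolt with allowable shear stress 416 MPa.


A = pi * d^2 / 4 = pi * 26^2 / 4 = 530.9292 mm^2
V = f_v * A / 1000 = 416 * 530.9292 / 1000
= 220.8665 kN

220.8665 kN


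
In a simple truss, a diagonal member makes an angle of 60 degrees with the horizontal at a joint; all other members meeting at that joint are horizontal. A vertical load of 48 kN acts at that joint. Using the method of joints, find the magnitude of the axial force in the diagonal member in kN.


At the joint, only the diagonal has a vertical component, so vertical equilibrium gives:
F * sin(60) = 48
F = 48 / sin(60)
= 48 / 0.866025
= 55.43 kN

55.43 kN


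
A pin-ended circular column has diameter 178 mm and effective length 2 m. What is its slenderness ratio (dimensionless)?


Radius of gyration r = d / 4 = 178 / 4 = 44.5 mm
L_eff = 2000.0 mm
Slenderness ratio = L / r = 2000.0 / 44.5 = 44.94 (dimensionless)

44.94 (dimensionless)


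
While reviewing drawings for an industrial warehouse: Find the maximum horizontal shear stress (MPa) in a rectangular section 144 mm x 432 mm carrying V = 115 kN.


A = b * h = 144 * 432 = 62208 mm^2
V = 115 kN = 115000.0 N
tau_max = 1.5 * V / A = 1.5 * 115000.0 / 62208
= 2.773 MPa

2.773 MPa


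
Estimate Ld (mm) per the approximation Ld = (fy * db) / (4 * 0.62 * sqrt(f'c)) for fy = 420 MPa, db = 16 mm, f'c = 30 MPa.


Ld = (fy * db) / (4 * 0.62 * sqrt(f'c))
= (420 * 16) / (4 * 0.62 * sqrt(30))
= 6720 / 13.5835
= 494.72 mm

494.72 mm


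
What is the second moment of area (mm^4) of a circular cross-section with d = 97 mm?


r = d / 2 = 97 / 2 = 48.5 mm
I = pi * r^4 / 4 = pi * 48.5^4 / 4
= 4345670.92 mm^4

4345670.92 mm^4


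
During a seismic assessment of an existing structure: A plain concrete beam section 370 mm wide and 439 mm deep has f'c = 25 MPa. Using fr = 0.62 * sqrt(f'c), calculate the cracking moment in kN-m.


fr = 0.62 * sqrt(25) = 0.62 * 5.0 = 3.1 MPa
I = 370 * 439^3 / 12 = 2608639335.83 mm^4
y_t = 219.5 mm
M_cr = fr * I / y_t = 3.1 * 2608639335.83 / 219.5 N-mm
= 36.8418 kN-m

36.8418 kN-m


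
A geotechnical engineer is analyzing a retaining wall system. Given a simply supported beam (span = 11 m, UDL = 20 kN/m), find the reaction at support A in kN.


Total load = w * L = 20 * 11 = 220 kN
By symmetry, each reaction R = total / 2 = 220 / 2 = 110.0 kN

110.0 kN


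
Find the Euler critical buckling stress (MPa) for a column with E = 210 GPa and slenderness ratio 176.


sigma_cr = pi^2 * E / lambda^2
= 9.8696 * 210000.0 / 176^2
= 9.8696 * 210000.0 / 30976
= 66.9104 MPa

66.9104 MPa


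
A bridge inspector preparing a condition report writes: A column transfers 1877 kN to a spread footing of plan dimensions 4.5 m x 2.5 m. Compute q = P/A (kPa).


A = 4.5 * 2.5 = 11.25 m^2
q = P / A = 1877 / 11.25
= 166.8444 kPa

166.8444 kPa


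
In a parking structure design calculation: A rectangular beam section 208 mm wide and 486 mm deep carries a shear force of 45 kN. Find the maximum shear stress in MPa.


A = b * h = 208 * 486 = 101088 mm^2
V = 45 kN = 45000.0 N
tau_max = 1.5 * V / A = 1.5 * 45000.0 / 101088
= 0.6677 MPa

0.6677 MPa


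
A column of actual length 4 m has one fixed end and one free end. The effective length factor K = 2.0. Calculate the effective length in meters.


L_eff = K * L
= 2.0 * 4
= 8.0 m

8.0 m


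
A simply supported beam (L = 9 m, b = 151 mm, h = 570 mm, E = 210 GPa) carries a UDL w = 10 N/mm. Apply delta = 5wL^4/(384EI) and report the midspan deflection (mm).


I = 151 * 570^3 / 12 = 2330345250.0 mm^4
L = 9000.0 mm, w = 10 N/mm, E = 210000.0 MPa
delta = 5 * w * L^4 / (384 * E * I)
= 5 * 10 * 9000.0^4 / (384 * 210000.0 * 2330345250.0)
= 1.7457 mm

1.7457 mm


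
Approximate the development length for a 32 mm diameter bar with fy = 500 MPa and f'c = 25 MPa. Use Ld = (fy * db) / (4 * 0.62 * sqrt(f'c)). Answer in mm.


Ld = (fy * db) / (4 * 0.62 * sqrt(f'c))
= (500 * 32) / (4 * 0.62 * sqrt(25))
= 16000 / 12.4
= 1290.32 mm

1290.32 mm


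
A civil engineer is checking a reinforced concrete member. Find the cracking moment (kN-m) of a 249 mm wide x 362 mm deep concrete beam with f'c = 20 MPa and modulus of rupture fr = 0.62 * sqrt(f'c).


fr = 0.62 * sqrt(20) = 0.62 * 4.4721 = 2.7727 MPa
I = 249 * 362^3 / 12 = 984337006.0 mm^4
y_t = 181.0 mm
M_cr = fr * I / y_t = 2.7727 * 984337006.0 / 181.0 N-mm
= 15.079 kN-m

15.079 kN-m


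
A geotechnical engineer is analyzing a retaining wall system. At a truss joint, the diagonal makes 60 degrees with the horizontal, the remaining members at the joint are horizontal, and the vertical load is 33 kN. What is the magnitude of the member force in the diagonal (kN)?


At the joint, only the diagonal has a vertical component, so vertical equilibrium gives:
F * sin(60) = 33
F = 33 / sin(60)
= 33 / 0.866025
= 38.11 kN

38.11 kN


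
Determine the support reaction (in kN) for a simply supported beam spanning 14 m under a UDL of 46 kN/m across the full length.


Total load = w * L = 46 * 14 = 644 kN
By symmetry, each reaction R = total / 2 = 644 / 2 = 322.0 kN

322.0 kN


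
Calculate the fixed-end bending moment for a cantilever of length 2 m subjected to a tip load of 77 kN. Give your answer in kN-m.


For a cantilever with a point load at the free end:
M_max = P * L = 77 * 2 = 154 kN-m

154 kN-m


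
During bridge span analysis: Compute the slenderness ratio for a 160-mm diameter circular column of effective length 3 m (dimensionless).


Radius of gyration r = d / 4 = 160 / 4 = 40.0 mm
L_eff = 3000.0 mm
Slenderness ratio = L / r = 3000.0 / 40.0 = 75.0 (dimensionless)

75.0 (dimensionless)


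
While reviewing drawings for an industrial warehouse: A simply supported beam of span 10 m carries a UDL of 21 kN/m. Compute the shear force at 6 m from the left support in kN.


R_A = w * L / 2 = 21 * 10 / 2 = 105.0 kN
V(x) = R_A - w * x = 105.0 - 21 * 6
= -21.0 kN

-21.0 kN


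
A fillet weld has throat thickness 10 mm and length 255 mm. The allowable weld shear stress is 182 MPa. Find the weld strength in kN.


Strength = throat * length * allowable stress
= 10 * 255 * 182 N
= 464100 N
= 464.1 kN

464.1 kN


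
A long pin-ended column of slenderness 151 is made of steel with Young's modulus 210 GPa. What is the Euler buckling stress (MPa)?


sigma_cr = pi^2 * E / lambda^2
= 9.8696 * 210000.0 / 151^2
= 9.8696 * 210000.0 / 22801
= 90.9003 MPa

90.9003 MPa


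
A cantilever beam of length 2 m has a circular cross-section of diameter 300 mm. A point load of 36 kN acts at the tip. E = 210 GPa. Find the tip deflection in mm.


I = pi * d^4 / 64 = pi * 300^4 / 64 = 397607820.22 mm^4
L = 2000.0 mm, P = 36000.0 N, E = 210000.0 MPa
delta = P * L^3 / (3 * E * I)
= 36000.0 * 2000.0^3 / (3 * 210000.0 * 397607820.22)
= 1.1497 mm

1.1497 mm


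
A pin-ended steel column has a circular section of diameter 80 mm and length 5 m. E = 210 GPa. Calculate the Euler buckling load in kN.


I = pi * d^4 / 64 = 2010619.3 mm^4
L = 5000.0 mm
P_cr = pi^2 * E * I / L^2
= 9.8696 * 210000.0 * 2010619.3 / 5000.0^2
= 166689.74 N = 166.6897 kN

166.6897 kN


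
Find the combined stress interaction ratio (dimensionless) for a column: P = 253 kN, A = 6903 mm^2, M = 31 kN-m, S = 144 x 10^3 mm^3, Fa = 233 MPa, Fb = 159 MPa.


f_a = P / A = 253000.0 / 6903 = 36.6507 MPa
f_b = M / S = 31000000.0 / 144000.0 = 215.2778 MPa
Ratio = f_a / Fa + f_b / Fb
= 36.6507 / 233 + 215.2778 / 159
= 1.5112 (dimensionless)

1.5112 (dimensionless)


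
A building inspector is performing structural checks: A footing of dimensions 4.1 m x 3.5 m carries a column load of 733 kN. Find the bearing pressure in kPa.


A = 4.1 * 3.5 = 14.35 m^2
q = P / A = 733 / 14.35
= 51.0801 kPa

51.0801 kPa


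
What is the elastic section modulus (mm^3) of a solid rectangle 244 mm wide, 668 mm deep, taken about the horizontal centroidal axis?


S = b * h^2 / 6
= 244 * 668^2 / 6
= 244 * 446224 / 6
= 18146442.67 mm^3

18146442.67 mm^3


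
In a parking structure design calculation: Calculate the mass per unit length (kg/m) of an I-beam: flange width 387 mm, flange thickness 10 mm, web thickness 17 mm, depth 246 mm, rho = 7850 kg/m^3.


A_flanges = 2 * 387 * 10 = 7740 mm^2
A_web = (246 - 2 * 10) * 17 = 3842 mm^2
A_total = 7740 + 3842 = 11582 mm^2 = 0.011582 m^2
Weight = rho * A = 7850 * 0.011582 = 90.9187 kg/m

90.9187 kg/m


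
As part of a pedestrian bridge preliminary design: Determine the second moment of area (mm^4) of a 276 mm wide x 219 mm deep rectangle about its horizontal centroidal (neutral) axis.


I = b * h^3 / 12
= 276 * 219^3 / 12
= 276 * 10503459 / 12
= 241579557.0 mm^4

241579557.0 mm^4


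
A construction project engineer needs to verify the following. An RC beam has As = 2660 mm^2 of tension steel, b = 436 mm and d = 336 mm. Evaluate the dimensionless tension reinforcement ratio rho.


rho = As / (b * d)
= 2660 / (436 * 336)
= 2660 / 146496
= 0.018157 (dimensionless)

0.018157 (dimensionless)


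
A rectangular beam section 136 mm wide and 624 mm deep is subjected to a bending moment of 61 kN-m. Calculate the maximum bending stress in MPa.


I = b * h^3 / 12 = 136 * 624^3 / 12 = 2753667072.0 mm^4
y = h / 2 = 624 / 2 = 312.0 mm
M = 61 kN-m = 61000000.0 N-mm
sigma = M * y / I = 61000000.0 * 312.0 / 2753667072.0
= 6.91 MPa

6.91 MPa


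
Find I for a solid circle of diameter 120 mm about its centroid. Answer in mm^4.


r = d / 2 = 120 / 2 = 60.0 mm
I = pi * r^4 / 4 = pi * 60.0^4 / 4
= 10178760.2 mm^4

10178760.2 mm^4


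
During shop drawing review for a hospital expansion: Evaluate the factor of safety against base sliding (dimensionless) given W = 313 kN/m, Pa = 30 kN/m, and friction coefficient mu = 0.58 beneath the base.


Resisting force = mu * W = 0.58 * 313 = 181.54 kN/m
FOS = Resisting / Driving = 181.54 / 30
= 6.0513 (dimensionless)

6.0513 (dimensionless)


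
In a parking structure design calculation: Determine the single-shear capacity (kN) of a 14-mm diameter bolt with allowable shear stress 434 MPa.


A = pi * d^2 / 4 = pi * 14^2 / 4 = 153.938 mm^2
V = f_v * A / 1000 = 434 * 153.938 / 1000
= 66.8091 kN

66.8091 kN


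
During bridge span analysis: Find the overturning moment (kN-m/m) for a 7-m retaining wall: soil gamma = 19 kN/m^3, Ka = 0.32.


Pa = 0.5 * Ka * gamma * H^2
= 0.5 * 0.32 * 19 * 7^2
= 148.96 kN/m
Arm = H / 3 = 7 / 3 = 2.3333 m
Mo = Pa * arm = Pa * H / 3 = 148.96 * 7 / 3 = 347.5733 kN-m/m

347.5733 kN-m/m


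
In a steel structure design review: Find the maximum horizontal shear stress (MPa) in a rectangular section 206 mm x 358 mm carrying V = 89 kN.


A = b * h = 206 * 358 = 73748 mm^2
V = 89 kN = 89000.0 N
tau_max = 1.5 * V / A = 1.5 * 89000.0 / 73748
= 1.8102 MPa

1.8102 MPa


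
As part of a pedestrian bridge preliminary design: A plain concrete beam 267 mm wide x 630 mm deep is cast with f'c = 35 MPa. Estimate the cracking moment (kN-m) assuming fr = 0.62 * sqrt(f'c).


fr = 0.62 * sqrt(35) = 0.62 * 5.9161 = 3.668 MPa
I = 267 * 630^3 / 12 = 5563545750.0 mm^4
y_t = 315.0 mm
M_cr = fr * I / y_t = 3.668 * 5563545750.0 / 315.0 N-mm
= 64.7839 kN-m

64.7839 kN-m


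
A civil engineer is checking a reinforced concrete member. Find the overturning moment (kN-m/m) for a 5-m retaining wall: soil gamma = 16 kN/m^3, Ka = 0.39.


Pa = 0.5 * Ka * gamma * H^2
= 0.5 * 0.39 * 16 * 5^2
= 78.0 kN/m
Arm = H / 3 = 5 / 3 = 1.6667 m
Mo = Pa * arm = Pa * H / 3 = 78.0 * 5 / 3 = 130.0 kN-m/m

130.0 kN-m/m


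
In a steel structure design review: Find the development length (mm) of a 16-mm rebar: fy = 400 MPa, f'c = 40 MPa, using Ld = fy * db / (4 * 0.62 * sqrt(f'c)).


Ld = (fy * db) / (4 * 0.62 * sqrt(f'c))
= (400 * 16) / (4 * 0.62 * sqrt(40))
= 6400 / 15.6849
= 408.04 mm

408.04 mm


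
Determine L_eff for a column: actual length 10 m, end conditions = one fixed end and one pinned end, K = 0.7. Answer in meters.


L_eff = K * L
= 0.7 * 10
= 7.0 m

7.0 m


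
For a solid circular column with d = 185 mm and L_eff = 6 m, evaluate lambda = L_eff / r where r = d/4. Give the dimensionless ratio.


Radius of gyration r = d / 4 = 185 / 4 = 46.25 mm
L_eff = 6000.0 mm
Slenderness ratio = L / r = 6000.0 / 46.25 = 129.73 (dimensionless)

129.73 (dimensionless)


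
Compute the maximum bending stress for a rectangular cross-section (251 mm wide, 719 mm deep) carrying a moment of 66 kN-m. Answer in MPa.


I = b * h^3 / 12 = 251 * 719^3 / 12 = 7774619559.08 mm^4
y = h / 2 = 719 / 2 = 359.5 mm
M = 66 kN-m = 66000000.0 N-mm
sigma = M * y / I = 66000000.0 * 359.5 / 7774619559.08
= 3.05 MPa

3.05 MPa


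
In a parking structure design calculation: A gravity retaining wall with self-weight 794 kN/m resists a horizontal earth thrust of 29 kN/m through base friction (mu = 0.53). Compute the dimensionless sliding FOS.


Resisting force = mu * W = 0.53 * 794 = 420.82 kN/m
FOS = Resisting / Driving = 420.82 / 29
= 14.511 (dimensionless)

14.511 (dimensionless)


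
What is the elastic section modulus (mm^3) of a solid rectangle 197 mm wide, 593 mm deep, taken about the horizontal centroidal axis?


S = b * h^2 / 6
= 197 * 593^2 / 6
= 197 * 351649 / 6
= 11545808.83 mm^3

11545808.83 mm^3


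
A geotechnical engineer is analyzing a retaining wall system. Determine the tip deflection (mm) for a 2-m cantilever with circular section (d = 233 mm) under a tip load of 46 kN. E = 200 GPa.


I = pi * d^4 / 64 = pi * 233^4 / 64 = 144675030.57 mm^4
L = 2000.0 mm, P = 46000.0 N, E = 200000.0 MPa
delta = P * L^3 / (3 * E * I)
= 46000.0 * 2000.0^3 / (3 * 200000.0 * 144675030.57)
= 4.2394 mm

4.2394 mm


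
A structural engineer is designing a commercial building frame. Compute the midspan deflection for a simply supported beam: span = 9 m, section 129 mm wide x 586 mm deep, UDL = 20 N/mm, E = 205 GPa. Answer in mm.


I = 129 * 586^3 / 12 = 2163223102.0 mm^4
L = 9000.0 mm, w = 20 N/mm, E = 205000.0 MPa
delta = 5 * w * L^4 / (384 * E * I)
= 5 * 20 * 9000.0^4 / (384 * 205000.0 * 2163223102.0)
= 3.8529 mm

3.8529 mm


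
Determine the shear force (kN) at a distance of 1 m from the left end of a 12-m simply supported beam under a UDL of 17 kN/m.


R_A = w * L / 2 = 17 * 12 / 2 = 102.0 kN
V(x) = R_A - w * x = 102.0 - 17 * 1
= 85.0 kN

85.0 kN


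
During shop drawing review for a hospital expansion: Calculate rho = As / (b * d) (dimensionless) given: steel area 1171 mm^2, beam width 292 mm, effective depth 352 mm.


rho = As / (b * d)
= 1171 / (292 * 352)
= 1171 / 102784
= 0.011393 (dimensionless)

0.011393 (dimensionless)


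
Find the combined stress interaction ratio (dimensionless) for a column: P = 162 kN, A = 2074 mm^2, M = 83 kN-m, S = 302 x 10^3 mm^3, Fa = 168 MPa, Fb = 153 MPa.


f_a = P / A = 162000.0 / 2074 = 78.1099 MPa
f_b = M / S = 83000000.0 / 302000.0 = 274.8344 MPa
Ratio = f_a / Fa + f_b / Fb
= 78.1099 / 168 + 274.8344 / 153
= 2.2612 (dimensionless)

2.2612 (dimensionless)


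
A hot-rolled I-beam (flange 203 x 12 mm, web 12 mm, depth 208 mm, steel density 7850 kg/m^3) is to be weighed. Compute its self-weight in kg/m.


A_flanges = 2 * 203 * 12 = 4872 mm^2
A_web = (208 - 2 * 12) * 12 = 2208 mm^2
A_total = 4872 + 2208 = 7080 mm^2 = 0.007080 m^2
Weight = rho * A = 7850 * 0.007080 = 55.578 kg/m

55.578 kg/m


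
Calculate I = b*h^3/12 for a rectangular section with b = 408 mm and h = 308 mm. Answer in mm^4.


I = b * h^3 / 12
= 408 * 308^3 / 12
= 408 * 29218112 / 12
= 993415808.0 mm^4

993415808.0 mm^4


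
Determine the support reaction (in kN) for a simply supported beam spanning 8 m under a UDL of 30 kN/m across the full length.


Total load = w * L = 30 * 8 = 240 kN
By symmetry, each reaction R = total / 2 = 240 / 2 = 120.0 kN

120.0 kN


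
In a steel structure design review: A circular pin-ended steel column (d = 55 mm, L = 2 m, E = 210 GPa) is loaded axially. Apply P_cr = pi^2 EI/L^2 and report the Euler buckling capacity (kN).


I = pi * d^4 / 64 = 449180.25 mm^4
L = 2000.0 mm
P_cr = pi^2 * E * I / L^2
= 9.8696 * 210000.0 * 449180.25 / 2000.0^2
= 232744.65 N = 232.7446 kN

232.7446 kN


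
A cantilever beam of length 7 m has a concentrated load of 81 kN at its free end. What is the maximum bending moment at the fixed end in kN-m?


For a cantilever with a point load at the free end:
M_max = P * L = 81 * 7 = 567 kN-m

567 kN-m


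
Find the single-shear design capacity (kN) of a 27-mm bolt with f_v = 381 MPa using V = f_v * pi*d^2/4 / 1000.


A = pi * d^2 / 4 = pi * 27^2 / 4 = 572.5553 mm^2
V = f_v * A / 1000 = 381 * 572.5553 / 1000
= 218.1436 kN

218.1436 kN


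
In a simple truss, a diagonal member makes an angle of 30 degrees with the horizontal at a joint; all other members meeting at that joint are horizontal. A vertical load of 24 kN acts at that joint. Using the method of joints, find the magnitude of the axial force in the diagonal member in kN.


At the joint, only the diagonal has a vertical component, so vertical equilibrium gives:
F * sin(30) = 24
F = 24 / sin(30)
= 24 / 0.5
= 48.0 kN

48.0 kN


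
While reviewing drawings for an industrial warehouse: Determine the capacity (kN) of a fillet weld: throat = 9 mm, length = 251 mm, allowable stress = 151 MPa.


Strength = throat * length * allowable stress
= 9 * 251 * 151 N
= 341109 N
= 341.11 kN

341.11 kN


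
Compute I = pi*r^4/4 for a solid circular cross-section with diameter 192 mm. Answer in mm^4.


r = d / 2 = 192 / 2 = 96.0 mm
I = pi * r^4 / 4 = pi * 96.0^4 / 4
= 66707522.83 mm^4

66707522.83 mm^4


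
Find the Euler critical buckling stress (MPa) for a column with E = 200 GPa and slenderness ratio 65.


sigma_cr = pi^2 * E / lambda^2
= 9.8696 * 200000.0 / 65^2
= 9.8696 * 200000.0 / 4225
= 467.2002 MPa

467.2002 MPa


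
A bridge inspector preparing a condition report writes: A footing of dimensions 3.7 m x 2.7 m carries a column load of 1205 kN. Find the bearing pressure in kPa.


A = 3.7 * 2.7 = 9.99 m^2
q = P / A = 1205 / 9.99
= 120.6206 kPa

120.6206 kPa


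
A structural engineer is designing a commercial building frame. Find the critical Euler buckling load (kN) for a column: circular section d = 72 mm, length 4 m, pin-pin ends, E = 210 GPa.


I = pi * d^4 / 64 = 1319167.32 mm^4
L = 4000.0 mm
P_cr = pi^2 * E * I / L^2
= 9.8696 * 210000.0 * 1319167.32 / 4000.0^2
= 170883.03 N = 170.883 kN

170.883 kN


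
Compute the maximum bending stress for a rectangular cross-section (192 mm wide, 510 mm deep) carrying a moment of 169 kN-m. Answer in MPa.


I = b * h^3 / 12 = 192 * 510^3 / 12 = 2122416000.0 mm^4
y = h / 2 = 510 / 2 = 255.0 mm
M = 169 kN-m = 169000000.0 N-mm
sigma = M * y / I = 169000000.0 * 255.0 / 2122416000.0
= 20.3 MPa

20.3 MPa


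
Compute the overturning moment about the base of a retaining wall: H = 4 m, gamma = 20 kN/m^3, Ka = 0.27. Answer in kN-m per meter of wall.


Pa = 0.5 * Ka * gamma * H^2
= 0.5 * 0.27 * 20 * 4^2
= 43.2 kN/m
Arm = H / 3 = 4 / 3 = 1.3333 m
Mo = Pa * arm = Pa * H / 3 = 43.2 * 4 / 3 = 57.6 kN-m/m

57.6 kN-m/m


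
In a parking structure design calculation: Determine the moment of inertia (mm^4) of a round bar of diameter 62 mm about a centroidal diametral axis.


r = d / 2 = 62 / 2 = 31.0 mm
I = pi * r^4 / 4 = pi * 31.0^4 / 4
= 725331.7 mm^4

725331.7 mm^4


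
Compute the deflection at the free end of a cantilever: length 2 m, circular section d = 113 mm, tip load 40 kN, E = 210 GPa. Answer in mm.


I = pi * d^4 / 64 = pi * 113^4 / 64 = 8003568.62 mm^4
L = 2000.0 mm, P = 40000.0 N, E = 210000.0 MPa
delta = P * L^3 / (3 * E * I)
= 40000.0 * 2000.0^3 / (3 * 210000.0 * 8003568.62)
= 63.4638 mm

63.4638 mm


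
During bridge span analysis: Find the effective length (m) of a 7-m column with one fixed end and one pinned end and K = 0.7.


L_eff = K * L
= 0.7 * 7
= 4.9 m

4.9 m


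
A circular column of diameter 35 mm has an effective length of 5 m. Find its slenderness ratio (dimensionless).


Radius of gyration r = d / 4 = 35 / 4 = 8.75 mm
L_eff = 5000.0 mm
Slenderness ratio = L / r = 5000.0 / 8.75 = 571.43 (dimensionless)

571.43 (dimensionless)


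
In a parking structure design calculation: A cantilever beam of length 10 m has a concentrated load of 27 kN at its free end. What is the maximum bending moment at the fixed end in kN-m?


For a cantilever with a point load at the free end:
M_max = P * L = 27 * 10 = 270 kN-m

270 kN-m


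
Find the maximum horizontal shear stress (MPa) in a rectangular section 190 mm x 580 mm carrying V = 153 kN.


A = b * h = 190 * 580 = 110200 mm^2
V = 153 kN = 153000.0 N
tau_max = 1.5 * V / A = 1.5 * 153000.0 / 110200
= 2.0826 MPa

2.0826 MPa


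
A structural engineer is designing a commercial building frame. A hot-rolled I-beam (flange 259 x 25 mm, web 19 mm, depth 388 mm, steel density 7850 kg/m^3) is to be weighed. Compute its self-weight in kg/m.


A_flanges = 2 * 259 * 25 = 12950 mm^2
A_web = (388 - 2 * 25) * 19 = 6422 mm^2
A_total = 12950 + 6422 = 19372 mm^2 = 0.019372 m^2
Weight = rho * A = 7850 * 0.019372 = 152.0702 kg/m

152.0702 kg/m


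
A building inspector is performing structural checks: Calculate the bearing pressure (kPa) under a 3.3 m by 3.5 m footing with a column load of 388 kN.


A = 3.3 * 3.5 = 11.55 m^2
q = P / A = 388 / 11.55
= 33.5931 kPa

33.5931 kPa


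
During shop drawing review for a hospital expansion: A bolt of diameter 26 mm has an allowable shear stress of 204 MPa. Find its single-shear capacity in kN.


A = pi * d^2 / 4 = pi * 26^2 / 4 = 530.9292 mm^2
V = f_v * A / 1000 = 204 * 530.9292 / 1000
= 108.3095 kN

108.3095 kN


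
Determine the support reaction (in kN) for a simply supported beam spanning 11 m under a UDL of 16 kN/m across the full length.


Total load = w * L = 16 * 11 = 176 kN
By symmetry, each reaction R = total / 2 = 176 / 2 = 88.0 kN

88.0 kN


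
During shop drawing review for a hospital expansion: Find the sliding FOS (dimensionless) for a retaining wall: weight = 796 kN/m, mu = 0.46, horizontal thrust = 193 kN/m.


Resisting force = mu * W = 0.46 * 796 = 366.16 kN/m
FOS = Resisting / Driving = 366.16 / 193
= 1.8972 (dimensionless)

1.8972 (dimensionless)


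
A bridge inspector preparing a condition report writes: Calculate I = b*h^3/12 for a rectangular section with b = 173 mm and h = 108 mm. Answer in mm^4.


I = b * h^3 / 12
= 173 * 108^3 / 12
= 173 * 1259712 / 12
= 18160848.0 mm^4

18160848.0 mm^4


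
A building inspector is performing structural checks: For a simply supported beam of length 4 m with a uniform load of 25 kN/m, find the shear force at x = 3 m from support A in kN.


R_A = w * L / 2 = 25 * 4 / 2 = 50.0 kN
V(x) = R_A - w * x = 50.0 - 25 * 3
= -25.0 kN

-25.0 kN


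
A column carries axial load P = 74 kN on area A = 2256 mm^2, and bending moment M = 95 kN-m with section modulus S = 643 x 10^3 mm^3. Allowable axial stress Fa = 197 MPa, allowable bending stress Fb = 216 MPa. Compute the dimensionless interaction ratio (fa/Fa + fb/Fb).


f_a = P / A = 74000.0 / 2256 = 32.8014 MPa
f_b = M / S = 95000000.0 / 643000.0 = 147.7449 MPa
Ratio = f_a / Fa + f_b / Fb
= 32.8014 / 197 + 147.7449 / 216
= 0.8505 (dimensionless)

0.8505 (dimensionless)


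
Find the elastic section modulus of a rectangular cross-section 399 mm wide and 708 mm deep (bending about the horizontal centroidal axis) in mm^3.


S = b * h^2 / 6
= 399 * 708^2 / 6
= 399 * 501264 / 6
= 33334056.0 mm^3

33334056.0 mm^3


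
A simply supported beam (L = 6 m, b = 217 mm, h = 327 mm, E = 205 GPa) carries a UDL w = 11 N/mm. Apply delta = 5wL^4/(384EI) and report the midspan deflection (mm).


I = 217 * 327^3 / 12 = 632297909.25 mm^4
L = 6000.0 mm, w = 11 N/mm, E = 205000.0 MPa
delta = 5 * w * L^4 / (384 * E * I)
= 5 * 11 * 6000.0^4 / (384 * 205000.0 * 632297909.25)
= 1.4321 mm

1.4321 mm


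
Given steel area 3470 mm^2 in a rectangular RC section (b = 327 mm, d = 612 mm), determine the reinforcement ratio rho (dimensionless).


rho = As / (b * d)
= 3470 / (327 * 612)
= 3470 / 200124
= 0.017339 (dimensionless)

0.017339 (dimensionless)


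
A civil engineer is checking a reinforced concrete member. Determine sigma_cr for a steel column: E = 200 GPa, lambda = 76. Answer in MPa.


sigma_cr = pi^2 * E / lambda^2
= 9.8696 * 200000.0 / 76^2
= 9.8696 * 200000.0 / 5776
= 341.7453 MPa

341.7453 MPa


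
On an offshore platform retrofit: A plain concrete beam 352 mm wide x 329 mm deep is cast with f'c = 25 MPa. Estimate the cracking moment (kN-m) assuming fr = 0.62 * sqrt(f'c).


fr = 0.62 * sqrt(25) = 0.62 * 5.0 = 3.1 MPa
I = 352 * 329^3 / 12 = 1044597810.67 mm^4
y_t = 164.5 mm
M_cr = fr * I / y_t = 3.1 * 1044597810.67 / 164.5 N-mm
= 19.6854 kN-m

19.6854 kN-m


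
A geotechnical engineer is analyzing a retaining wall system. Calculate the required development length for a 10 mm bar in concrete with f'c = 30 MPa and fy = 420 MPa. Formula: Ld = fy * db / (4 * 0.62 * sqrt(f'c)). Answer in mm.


Ld = (fy * db) / (4 * 0.62 * sqrt(f'c))
= (420 * 10) / (4 * 0.62 * sqrt(30))
= 4200 / 13.5835
= 309.2 mm

309.2 mm


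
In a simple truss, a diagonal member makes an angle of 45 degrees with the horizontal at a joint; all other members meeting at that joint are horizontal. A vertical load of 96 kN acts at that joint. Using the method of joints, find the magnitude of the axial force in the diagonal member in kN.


At the joint, only the diagonal has a vertical component, so vertical equilibrium gives:
F * sin(45) = 96
F = 96 / sin(45)
= 96 / 0.707107
= 135.76 kN

135.76 kN


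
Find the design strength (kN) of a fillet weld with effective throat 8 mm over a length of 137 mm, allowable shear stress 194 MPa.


Strength = throat * length * allowable stress
= 8 * 137 * 194 N
= 212624 N
= 212.62 kN

212.62 kN


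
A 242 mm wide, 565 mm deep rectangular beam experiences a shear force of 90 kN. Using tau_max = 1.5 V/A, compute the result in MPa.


A = b * h = 242 * 565 = 136730 mm^2
V = 90 kN = 90000.0 N
tau_max = 1.5 * V / A = 1.5 * 90000.0 / 136730
= 0.9873 MPa

0.9873 MPa


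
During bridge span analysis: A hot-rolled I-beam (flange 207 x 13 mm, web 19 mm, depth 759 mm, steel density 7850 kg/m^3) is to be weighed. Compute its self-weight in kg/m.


A_flanges = 2 * 207 * 13 = 5382 mm^2
A_web = (759 - 2 * 13) * 19 = 13927 mm^2
A_total = 5382 + 13927 = 19309 mm^2 = 0.019309 m^2
Weight = rho * A = 7850 * 0.019309 = 151.5756 kg/m

151.5756 kg/m


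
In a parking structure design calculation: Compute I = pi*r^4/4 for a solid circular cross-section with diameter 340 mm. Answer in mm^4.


r = d / 2 = 340 / 2 = 170.0 mm
I = pi * r^4 / 4 = pi * 170.0^4 / 4
= 655972400.05 mm^4

655972400.05 mm^4


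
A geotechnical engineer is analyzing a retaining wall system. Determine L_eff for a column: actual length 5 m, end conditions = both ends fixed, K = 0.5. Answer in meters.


L_eff = K * L
= 0.5 * 5
= 2.5 m

2.5 m


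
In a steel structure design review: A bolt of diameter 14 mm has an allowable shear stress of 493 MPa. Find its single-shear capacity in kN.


A = pi * d^2 / 4 = pi * 14^2 / 4 = 153.938 mm^2
V = f_v * A / 1000 = 493 * 153.938 / 1000
= 75.8915 kN

75.8915 kN


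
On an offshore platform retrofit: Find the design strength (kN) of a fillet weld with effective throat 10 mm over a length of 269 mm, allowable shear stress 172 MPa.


Strength = throat * length * allowable stress
= 10 * 269 * 172 N
= 462680 N
= 462.68 kN

462.68 kN


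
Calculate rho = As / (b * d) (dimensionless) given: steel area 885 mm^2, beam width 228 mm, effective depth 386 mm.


rho = As / (b * d)
= 885 / (228 * 386)
= 885 / 88008
= 0.010056 (dimensionless)

0.010056 (dimensionless)


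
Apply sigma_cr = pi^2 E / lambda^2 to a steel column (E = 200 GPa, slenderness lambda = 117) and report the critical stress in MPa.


sigma_cr = pi^2 * E / lambda^2
= 9.8696 * 200000.0 / 117^2
= 9.8696 * 200000.0 / 13689
= 144.1976 MPa

144.1976 MPa


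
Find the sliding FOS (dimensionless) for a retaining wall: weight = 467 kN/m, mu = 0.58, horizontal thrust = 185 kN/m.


Resisting force = mu * W = 0.58 * 467 = 270.86 kN/m
FOS = Resisting / Driving = 270.86 / 185
= 1.4641 (dimensionless)

1.4641 (dimensionless)


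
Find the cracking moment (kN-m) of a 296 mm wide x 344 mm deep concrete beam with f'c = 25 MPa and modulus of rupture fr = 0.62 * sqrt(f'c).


fr = 0.62 * sqrt(25) = 0.62 * 5.0 = 3.1 MPa
I = 296 * 344^3 / 12 = 1004120405.33 mm^4
y_t = 172.0 mm
M_cr = fr * I / y_t = 3.1 * 1004120405.33 / 172.0 N-mm
= 18.0975 kN-m

18.0975 kN-m


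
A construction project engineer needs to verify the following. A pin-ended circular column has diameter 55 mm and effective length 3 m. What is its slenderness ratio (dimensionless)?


Radius of gyration r = d / 4 = 55 / 4 = 13.75 mm
L_eff = 3000.0 mm
Slenderness ratio = L / r = 3000.0 / 13.75 = 218.18 (dimensionless)

218.18 (dimensionless)


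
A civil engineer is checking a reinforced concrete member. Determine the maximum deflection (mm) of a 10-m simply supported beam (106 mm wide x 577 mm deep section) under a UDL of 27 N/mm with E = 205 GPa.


I = 106 * 577^3 / 12 = 1696883624.83 mm^4
L = 10000.0 mm, w = 27 N/mm, E = 205000.0 MPa
delta = 5 * w * L^4 / (384 * E * I)
= 5 * 27 * 10000.0^4 / (384 * 205000.0 * 1696883624.83)
= 10.1064 mm

10.1064 mm


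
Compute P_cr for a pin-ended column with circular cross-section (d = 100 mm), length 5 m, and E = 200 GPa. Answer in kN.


I = pi * d^4 / 64 = 4908738.52 mm^4
L = 5000.0 mm
P_cr = pi^2 * E * I / L^2
= 9.8696 * 200000.0 * 4908738.52 / 5000.0^2
= 387578.46 N = 387.5785 kN

387.5785 kN


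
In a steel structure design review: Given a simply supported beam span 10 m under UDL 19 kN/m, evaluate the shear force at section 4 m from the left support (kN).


R_A = w * L / 2 = 19 * 10 / 2 = 95.0 kN
V(x) = R_A - w * x = 95.0 - 19 * 4
= 19.0 kN

19.0 kN


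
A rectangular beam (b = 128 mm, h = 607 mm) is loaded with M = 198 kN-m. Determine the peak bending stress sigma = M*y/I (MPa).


I = b * h^3 / 12 = 128 * 607^3 / 12 = 2385584458.67 mm^4
y = h / 2 = 607 / 2 = 303.5 mm
M = 198 kN-m = 198000000.0 N-mm
sigma = M * y / I = 198000000.0 * 303.5 / 2385584458.67
= 25.19 MPa

25.19 MPa


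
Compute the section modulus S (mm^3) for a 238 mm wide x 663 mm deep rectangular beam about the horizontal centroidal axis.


S = b * h^2 / 6
= 238 * 663^2 / 6
= 238 * 439569 / 6
= 17436237.0 mm^3

17436237.0 mm^3


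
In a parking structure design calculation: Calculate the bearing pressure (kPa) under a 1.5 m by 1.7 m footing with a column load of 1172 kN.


A = 1.5 * 1.7 = 2.55 m^2
q = P / A = 1172 / 2.55
= 459.6078 kPa

459.6078 kPa


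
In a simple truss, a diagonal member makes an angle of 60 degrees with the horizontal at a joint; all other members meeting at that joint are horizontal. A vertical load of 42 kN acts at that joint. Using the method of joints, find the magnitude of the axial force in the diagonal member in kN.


At the joint, only the diagonal has a vertical component, so vertical equilibrium gives:
F * sin(60) = 42
F = 42 / sin(60)
= 42 / 0.866025
= 48.5 kN

48.5 kN


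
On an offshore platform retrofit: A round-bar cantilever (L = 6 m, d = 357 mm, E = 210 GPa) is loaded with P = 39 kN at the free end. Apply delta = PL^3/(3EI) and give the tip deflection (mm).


I = pi * d^4 / 64 = pi * 357^4 / 64 = 797338552.09 mm^4
L = 6000.0 mm, P = 39000.0 N, E = 210000.0 MPa
delta = P * L^3 / (3 * E * I)
= 39000.0 * 6000.0^3 / (3 * 210000.0 * 797338552.09)
= 16.7701 mm

16.7701 mm
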